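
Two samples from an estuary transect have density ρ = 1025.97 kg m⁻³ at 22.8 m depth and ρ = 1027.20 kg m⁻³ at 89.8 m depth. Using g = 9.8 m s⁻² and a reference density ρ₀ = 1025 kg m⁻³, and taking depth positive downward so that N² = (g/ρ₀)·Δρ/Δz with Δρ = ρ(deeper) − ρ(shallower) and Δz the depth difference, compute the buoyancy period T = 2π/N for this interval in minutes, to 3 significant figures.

Δρ = 1027.20 − 1025.97 = 1.23 kg m⁻³ over Δz = 89.8 − 22.8 = 67 m.
N² = (9.8/1025) × (1.23/67) = 1.7552 × 10⁻⁴ s⁻².
N = √(1.7552 × 10⁻⁴) = 0.013248 rad s⁻¹, so T = 2π/N = 474.27 s = 7.9045 min ≈ 7.90 min.
Since Δρ > 0 the layer is stably stratified.

7.90 min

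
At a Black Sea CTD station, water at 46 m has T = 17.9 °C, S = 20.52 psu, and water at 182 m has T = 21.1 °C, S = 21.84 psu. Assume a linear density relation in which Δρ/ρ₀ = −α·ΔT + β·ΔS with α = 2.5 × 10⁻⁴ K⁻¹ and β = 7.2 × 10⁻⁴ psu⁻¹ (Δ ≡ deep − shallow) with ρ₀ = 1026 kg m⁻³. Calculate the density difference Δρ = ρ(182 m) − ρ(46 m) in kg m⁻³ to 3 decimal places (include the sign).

ΔT = +3.2 K, ΔS = +1.32 psu (deep − shallow).
Δρ/ρ₀ = −(2.5 × 10⁻⁴)(+3.2) + (7.2 × 10⁻⁴)(+1.32) = 1.504 × 10⁻⁴.
Δρ = 1026 × (1.504 × 10⁻⁴) = +0.154 kg m⁻³.
Positive Δρ: denser below, stable.

+0.154 kg m⁻³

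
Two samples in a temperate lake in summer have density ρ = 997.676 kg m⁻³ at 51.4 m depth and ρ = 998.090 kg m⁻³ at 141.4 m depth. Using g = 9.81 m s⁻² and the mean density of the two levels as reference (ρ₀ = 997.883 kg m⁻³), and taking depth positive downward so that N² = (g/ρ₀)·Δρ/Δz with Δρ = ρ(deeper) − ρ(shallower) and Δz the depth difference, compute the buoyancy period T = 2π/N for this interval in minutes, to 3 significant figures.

Δρ = 998.090 − 997.676 = 0.414 kg m⁻³ over Δz = 141.4 − 51.4 = 90 m.
N² = (9.81/997.883) × (0.414/90) = 4.5222 × 10⁻⁵ s⁻².
N = √(4.5222 × 10⁻⁵) = 6.7247 × 10⁻³ rad s⁻¹, so T = 2π/N = 934.34 s = 15.572 min ≈ 15.6 min.

15.6 min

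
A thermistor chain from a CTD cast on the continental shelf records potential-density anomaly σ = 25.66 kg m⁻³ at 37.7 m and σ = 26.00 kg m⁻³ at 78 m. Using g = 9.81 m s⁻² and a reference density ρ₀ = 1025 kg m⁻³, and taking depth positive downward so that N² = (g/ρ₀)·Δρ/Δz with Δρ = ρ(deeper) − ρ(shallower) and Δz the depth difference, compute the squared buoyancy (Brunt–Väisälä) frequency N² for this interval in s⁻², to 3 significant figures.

8.07 × 10⁻⁵ s⁻²

Δρ = 1026.00 − 1025.66 = 0.34 kg m⁻³ over Δz = 78 − 37.7 = 40.3 m.
N² = (9.81/1025) × (0.34/40.3) = 8.0746 × 10⁻⁵ s⁻² ≈ 8.07 × 10⁻⁵ s⁻².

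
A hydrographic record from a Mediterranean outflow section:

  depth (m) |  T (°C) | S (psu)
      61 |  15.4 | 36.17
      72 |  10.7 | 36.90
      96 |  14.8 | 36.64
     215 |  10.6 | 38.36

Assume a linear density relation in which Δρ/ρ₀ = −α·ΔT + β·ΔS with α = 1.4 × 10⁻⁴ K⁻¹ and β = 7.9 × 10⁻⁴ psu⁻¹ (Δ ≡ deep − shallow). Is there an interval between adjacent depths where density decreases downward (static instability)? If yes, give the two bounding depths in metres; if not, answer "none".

72–96 m

Evaluate Δρ/ρ₀ = −αΔT + βΔS across each adjacent pair:
  61–72 m: −αΔT+βΔS = −(1.4 × 10⁻⁴)(-4.7)+(7.9 × 10⁻⁴)(+0.73) = 1.2 × 10⁻³ → stable
  72–96 m: −αΔT+βΔS = −(1.4 × 10⁻⁴)(+4.1)+(7.9 × 10⁻⁴)(-0.26) = -7.8 × 10⁻⁴ → UNSTABLE
  96–215 m: −αΔT+βΔS = −(1.4 × 10⁻⁴)(-4.2)+(7.9 × 10⁻⁴)(+1.72) = 1.9 × 10⁻³ → stable
The 72–96 m interval has Δρ < 0: lighter water underlies denser water.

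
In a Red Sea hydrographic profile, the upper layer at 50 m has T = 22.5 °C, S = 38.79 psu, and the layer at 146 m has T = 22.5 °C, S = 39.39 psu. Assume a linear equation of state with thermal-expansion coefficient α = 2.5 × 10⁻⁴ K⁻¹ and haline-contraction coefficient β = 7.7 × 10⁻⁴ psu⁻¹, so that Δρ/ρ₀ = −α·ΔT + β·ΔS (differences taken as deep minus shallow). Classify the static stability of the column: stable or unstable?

ΔT = 22.5 − 22.5 = +0.0 K and ΔS = 39.39 − 38.79 = +0.60 psu (deep − shallow).
−αΔT = 0; βΔS = 4.62 × 10⁻⁴; sum Δρ/ρ₀ = 4.62 × 10⁻⁴.
Δρ/ρ₀ > 0, so Δρ > 0: deeper water is denser → statically stable.

stable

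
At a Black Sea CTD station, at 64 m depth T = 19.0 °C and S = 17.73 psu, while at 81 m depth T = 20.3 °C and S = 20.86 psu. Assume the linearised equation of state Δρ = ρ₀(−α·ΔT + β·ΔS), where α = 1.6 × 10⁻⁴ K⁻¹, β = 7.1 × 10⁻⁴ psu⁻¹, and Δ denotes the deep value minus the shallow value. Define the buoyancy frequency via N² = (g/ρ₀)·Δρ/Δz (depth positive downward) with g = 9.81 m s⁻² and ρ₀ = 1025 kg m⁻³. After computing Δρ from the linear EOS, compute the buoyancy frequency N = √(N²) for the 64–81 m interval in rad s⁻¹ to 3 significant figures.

0.0341 rad s⁻¹

ΔT = +1.3 K, ΔS = +3.13 psu (deep − shallow).
Δρ/ρ₀ = −αΔT + βΔS = -2.08 × 10⁻⁴ + 2.2223 × 10⁻³ = 2.0143 × 10⁻³, so Δρ ≈ 2.065 kg m⁻³.
N² = (g/ρ₀)·Δρ/Δz = g·(Δρ/ρ₀)/Δz = 9.81 × 2.0143 × 10⁻³ / 17 = 1.1624 × 10⁻³ s⁻².
N = √(1.1624 × 10⁻³) = 0.034094 rad s⁻¹ ≈ 0.0341 rad s⁻¹.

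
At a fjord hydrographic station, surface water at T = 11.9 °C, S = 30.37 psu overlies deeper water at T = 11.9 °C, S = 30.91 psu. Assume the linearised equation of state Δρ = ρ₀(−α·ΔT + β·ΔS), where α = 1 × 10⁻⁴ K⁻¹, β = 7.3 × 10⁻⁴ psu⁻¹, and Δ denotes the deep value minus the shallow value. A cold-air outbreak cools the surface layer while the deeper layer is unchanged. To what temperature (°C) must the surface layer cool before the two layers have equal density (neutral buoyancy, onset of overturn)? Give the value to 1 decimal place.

8.0 °C

Neutral buoyancy requires Δρ = 0, i.e. −α(T_deep − T_surf′) + β(S_deep − S_surf) = 0.
T_surf′ = T_deep − (β/α)·ΔS = 11.9 − (7.3 × 10⁻⁴/1 × 10⁻⁴)·(+0.54) = 7.958 °C.
Cooling required: 11.9 − (7.958) = 3.942 °C.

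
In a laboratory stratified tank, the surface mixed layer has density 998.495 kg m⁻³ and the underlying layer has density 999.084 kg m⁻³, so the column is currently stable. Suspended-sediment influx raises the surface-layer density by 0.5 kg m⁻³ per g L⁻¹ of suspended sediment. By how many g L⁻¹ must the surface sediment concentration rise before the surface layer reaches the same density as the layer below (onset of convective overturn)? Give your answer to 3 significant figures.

1.18 g L⁻¹

Density deficit of the surface layer: 999.084 − 998.495 = 0.589 kg m⁻³.
Required change = 0.589 / 0.5 = 1.18 g L⁻¹.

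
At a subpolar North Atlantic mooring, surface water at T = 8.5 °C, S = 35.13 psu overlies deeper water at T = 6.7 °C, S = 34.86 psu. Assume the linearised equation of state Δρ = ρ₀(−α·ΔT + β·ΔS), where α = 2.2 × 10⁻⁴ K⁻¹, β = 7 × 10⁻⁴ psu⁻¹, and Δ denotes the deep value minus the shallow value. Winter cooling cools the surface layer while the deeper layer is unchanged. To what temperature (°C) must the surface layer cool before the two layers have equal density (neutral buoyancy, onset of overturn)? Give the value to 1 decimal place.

7.6 °C

Neutral buoyancy requires Δρ = 0, i.e. −α(T_deep − T_surf′) + β(S_deep − S_surf) = 0.
T_surf′ = T_deep − (β/α)·ΔS = 6.7 − (7 × 10⁻⁴/2.2 × 10⁻⁴)·(-0.27) = 7.559 °C.
Cooling required: 8.5 − (7.559) = 0.941 °C.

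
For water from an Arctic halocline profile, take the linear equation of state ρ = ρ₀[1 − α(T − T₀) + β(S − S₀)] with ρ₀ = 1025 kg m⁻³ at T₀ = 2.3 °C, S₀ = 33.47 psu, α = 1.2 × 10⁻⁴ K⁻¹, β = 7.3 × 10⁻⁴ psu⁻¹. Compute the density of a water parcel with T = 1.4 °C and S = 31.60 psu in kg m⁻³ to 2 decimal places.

1023.71 kg m⁻³

T − T₀ = -0.9 K, S − S₀ = -1.87 psu.
Bracket = 1 − α·(-0.9) + β·(-1.87) = 1 + (-1.2571 × 10⁻³) = 0.9987429.
ρ = 1025 × 0.9987429 = 1023.71 kg m⁻³.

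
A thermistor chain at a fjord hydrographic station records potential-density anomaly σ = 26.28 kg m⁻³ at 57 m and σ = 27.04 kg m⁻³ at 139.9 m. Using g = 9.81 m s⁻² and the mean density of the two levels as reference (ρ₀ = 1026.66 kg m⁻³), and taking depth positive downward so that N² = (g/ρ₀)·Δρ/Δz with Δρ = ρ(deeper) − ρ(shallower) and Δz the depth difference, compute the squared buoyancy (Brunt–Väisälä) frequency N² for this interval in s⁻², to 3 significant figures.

Δρ = 1027.04 − 1026.28 = 0.76 kg m⁻³ over Δz = 139.9 − 57 = 82.9 m.
N² = (9.81/1026.66) × (0.76/82.9) = 8.7599 × 10⁻⁵ s⁻² ≈ 8.76 × 10⁻⁵ s⁻².

8.76 × 10⁻⁵ s⁻²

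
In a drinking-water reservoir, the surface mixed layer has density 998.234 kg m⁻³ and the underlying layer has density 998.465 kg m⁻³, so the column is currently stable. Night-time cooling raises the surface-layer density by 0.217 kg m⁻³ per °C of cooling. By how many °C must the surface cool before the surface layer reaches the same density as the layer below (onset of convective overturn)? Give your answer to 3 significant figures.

Density deficit of the surface layer: 998.465 − 998.234 = 0.231 kg m⁻³.
Required change = 0.231 / 0.217 = 1.06 °C.

1.06 °C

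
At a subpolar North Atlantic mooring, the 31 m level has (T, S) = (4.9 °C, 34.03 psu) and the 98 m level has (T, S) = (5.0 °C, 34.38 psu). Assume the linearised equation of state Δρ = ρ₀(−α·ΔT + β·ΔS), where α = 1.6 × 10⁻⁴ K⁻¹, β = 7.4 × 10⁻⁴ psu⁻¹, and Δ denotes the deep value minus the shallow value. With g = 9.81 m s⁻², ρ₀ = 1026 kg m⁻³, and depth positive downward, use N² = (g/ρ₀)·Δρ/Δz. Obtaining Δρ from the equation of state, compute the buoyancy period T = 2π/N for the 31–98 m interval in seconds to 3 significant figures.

1.05 × 10³ s

ΔT = +0.1 K, ΔS = +0.35 psu (deep − shallow).
Δρ/ρ₀ = −αΔT + βΔS = -1.60 × 10⁻⁵ + 2.59 × 10⁻⁴ = 2.43 × 10⁻⁴, so Δρ ≈ 0.2493 kg m⁻³.
N² = (g/ρ₀)·Δρ/Δz = g·(Δρ/ρ₀)/Δz = 9.81 × 2.43 × 10⁻⁴ / 67 = 3.5580 × 10⁻⁵ s⁻².
N = √(3.5580 × 10⁻⁵) = 5.9649 × 10⁻³ rad s⁻¹ → T = 2π/N = 1.0534 × 10³ s ≈ 1.05 × 10³ s.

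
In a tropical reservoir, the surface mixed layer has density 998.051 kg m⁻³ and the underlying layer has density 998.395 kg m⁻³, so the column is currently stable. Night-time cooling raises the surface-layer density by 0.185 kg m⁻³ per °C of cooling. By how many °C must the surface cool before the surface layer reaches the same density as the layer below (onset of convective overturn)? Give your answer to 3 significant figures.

Density deficit of the surface layer: 998.395 − 998.051 = 0.344 kg m⁻³.
Required change = 0.344 / 0.185 = 1.86 °C.

1.86 °C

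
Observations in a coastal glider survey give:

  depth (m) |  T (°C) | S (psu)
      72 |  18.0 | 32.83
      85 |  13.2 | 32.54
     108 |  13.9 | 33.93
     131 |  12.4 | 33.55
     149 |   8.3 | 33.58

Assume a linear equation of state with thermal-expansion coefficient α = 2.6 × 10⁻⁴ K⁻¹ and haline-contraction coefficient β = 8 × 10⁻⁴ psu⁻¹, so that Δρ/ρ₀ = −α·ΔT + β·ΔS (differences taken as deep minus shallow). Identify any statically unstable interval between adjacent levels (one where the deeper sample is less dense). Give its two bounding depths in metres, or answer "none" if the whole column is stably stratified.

none

Evaluate Δρ/ρ₀ = −αΔT + βΔS across each adjacent pair:
  72–85 m: −αΔT+βΔS = −(2.6 × 10⁻⁴)(-4.8)+(8 × 10⁻⁴)(-0.29) = 1.0 × 10⁻³ → stable
  85–108 m: −αΔT+βΔS = −(2.6 × 10⁻⁴)(+0.7)+(8 × 10⁻⁴)(+1.39) = 9.3 × 10⁻⁴ → stable
  108–131 m: −αΔT+βΔS = −(2.6 × 10⁻⁴)(-1.5)+(8 × 10⁻⁴)(-0.38) = 8.6 × 10⁻⁵ → stable
  131–149 m: −αΔT+βΔS = −(2.6 × 10⁻⁴)(-4.1)+(8 × 10⁻⁴)(+0.03) = 1.1 × 10⁻³ → stable
Every interval has Δρ > 0: the column is stably stratified throughout.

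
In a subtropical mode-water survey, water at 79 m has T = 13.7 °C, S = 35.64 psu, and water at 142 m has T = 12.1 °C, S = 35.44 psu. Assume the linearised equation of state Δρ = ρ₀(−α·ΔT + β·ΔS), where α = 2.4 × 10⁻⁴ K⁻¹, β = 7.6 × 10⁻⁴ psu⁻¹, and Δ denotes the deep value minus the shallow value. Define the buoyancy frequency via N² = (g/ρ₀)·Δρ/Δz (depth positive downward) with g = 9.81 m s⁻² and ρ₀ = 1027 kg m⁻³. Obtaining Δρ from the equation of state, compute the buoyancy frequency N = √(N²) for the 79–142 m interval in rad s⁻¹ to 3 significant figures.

ΔT = -1.6 K, ΔS = -0.20 psu (deep − shallow).
Δρ/ρ₀ = −αΔT + βΔS = 3.84 × 10⁻⁴ − 1.52 × 10⁻⁴ = 2.32 × 10⁻⁴, so Δρ ≈ 0.2383 kg m⁻³.
N² = (g/ρ₀)·Δρ/Δz = g·(Δρ/ρ₀)/Δz = 9.81 × 2.32 × 10⁻⁴ / 63 = 3.6126 × 10⁻⁵ s⁻².
N = √(3.6126 × 10⁻⁵) = 6.0105 × 10⁻³ rad s⁻¹ ≈ 6.01 × 10⁻³ rad s⁻¹.

6.01 × 10⁻³ rad s⁻¹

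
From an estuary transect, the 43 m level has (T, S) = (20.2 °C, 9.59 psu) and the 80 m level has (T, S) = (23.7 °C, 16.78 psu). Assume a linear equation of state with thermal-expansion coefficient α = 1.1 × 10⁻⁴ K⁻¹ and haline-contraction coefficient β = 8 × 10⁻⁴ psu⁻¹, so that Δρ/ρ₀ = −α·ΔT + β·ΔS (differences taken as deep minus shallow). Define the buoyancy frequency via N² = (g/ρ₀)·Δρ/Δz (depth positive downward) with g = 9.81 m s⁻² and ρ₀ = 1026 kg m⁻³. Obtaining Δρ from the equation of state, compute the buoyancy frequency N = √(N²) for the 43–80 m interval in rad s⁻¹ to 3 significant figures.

ΔT = +3.5 K, ΔS = +7.19 psu (deep − shallow).
Δρ/ρ₀ = −αΔT + βΔS = -3.85 × 10⁻⁴ + 5.752 × 10⁻³ = 5.367 × 10⁻³, so Δρ ≈ 5.507 kg m⁻³.
N² = (g/ρ₀)·Δρ/Δz = g·(Δρ/ρ₀)/Δz = 9.81 × 5.367 × 10⁻³ / 37 = 1.4230 × 10⁻³ s⁻².
N = √(1.4230 × 10⁻³) = 0.037723 rad s⁻¹ ≈ 0.0377 rad s⁻¹.

0.0377 rad s⁻¹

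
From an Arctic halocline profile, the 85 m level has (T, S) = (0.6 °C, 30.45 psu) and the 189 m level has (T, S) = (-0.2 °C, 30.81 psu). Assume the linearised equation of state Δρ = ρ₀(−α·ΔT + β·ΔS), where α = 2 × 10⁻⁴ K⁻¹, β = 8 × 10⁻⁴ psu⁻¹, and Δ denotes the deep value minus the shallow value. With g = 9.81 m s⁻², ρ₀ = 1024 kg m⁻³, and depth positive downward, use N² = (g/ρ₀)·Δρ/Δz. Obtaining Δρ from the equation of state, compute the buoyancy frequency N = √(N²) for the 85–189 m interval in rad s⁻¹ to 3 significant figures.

6.50 × 10⁻³ rad s⁻¹

ΔT = -0.8 K, ΔS = +0.36 psu (deep − shallow).
Δρ/ρ₀ = −αΔT + βΔS = 1.60 × 10⁻⁴ + 2.88 × 10⁻⁴ = 4.48 × 10⁻⁴, so Δρ ≈ 0.4588 kg m⁻³.
N² = (g/ρ₀)·Δρ/Δz = g·(Δρ/ρ₀)/Δz = 9.81 × 4.48 × 10⁻⁴ / 104 = 4.2258 × 10⁻⁵ s⁻².
N = √(4.2258 × 10⁻⁵) = 6.5006 × 10⁻³ rad s⁻¹ ≈ 6.50 × 10⁻³ rad s⁻¹.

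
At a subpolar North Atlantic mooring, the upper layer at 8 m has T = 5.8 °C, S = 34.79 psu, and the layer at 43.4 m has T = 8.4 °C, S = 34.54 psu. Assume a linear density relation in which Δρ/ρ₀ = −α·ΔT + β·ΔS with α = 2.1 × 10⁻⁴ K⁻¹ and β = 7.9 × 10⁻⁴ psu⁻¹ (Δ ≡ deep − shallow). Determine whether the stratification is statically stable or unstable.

ΔT = 8.4 − 5.8 = +2.6 K and ΔS = 34.54 − 34.79 = -0.25 psu (deep − shallow).
−αΔT = -5.46 × 10⁻⁴; βΔS = -1.975 × 10⁻⁴; sum Δρ/ρ₀ = -7.435 × 10⁻⁴.
Δρ/ρ₀ < 0, so Δρ < 0: deeper water is lighter → statically unstable; the column would overturn.

unstable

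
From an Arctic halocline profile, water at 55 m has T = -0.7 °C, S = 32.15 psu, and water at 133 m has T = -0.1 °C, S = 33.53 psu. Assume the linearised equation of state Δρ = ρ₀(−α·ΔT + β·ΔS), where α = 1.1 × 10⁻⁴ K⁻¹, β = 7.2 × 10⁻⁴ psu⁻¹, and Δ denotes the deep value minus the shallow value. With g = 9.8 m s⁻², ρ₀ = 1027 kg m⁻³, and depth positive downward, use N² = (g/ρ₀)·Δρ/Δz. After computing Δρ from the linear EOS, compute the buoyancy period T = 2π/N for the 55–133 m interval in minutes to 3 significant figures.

9.70 min

ΔT = +0.6 K, ΔS = +1.38 psu (deep − shallow).
Δρ/ρ₀ = −αΔT + βΔS = -6.60 × 10⁻⁵ + 9.936 × 10⁻⁴ = 9.276 × 10⁻⁴, so Δρ ≈ 0.9526 kg m⁻³.
N² = (g/ρ₀)·Δρ/Δz = g·(Δρ/ρ₀)/Δz = 9.8 × 9.276 × 10⁻⁴ / 78 = 1.1654 × 10⁻⁴ s⁻².
N = √(1.1654 × 10⁻⁴) = 0.010795 rad s⁻¹ → T = 2π/N = 582.05 s = 9.7008 min ≈ 9.70 min.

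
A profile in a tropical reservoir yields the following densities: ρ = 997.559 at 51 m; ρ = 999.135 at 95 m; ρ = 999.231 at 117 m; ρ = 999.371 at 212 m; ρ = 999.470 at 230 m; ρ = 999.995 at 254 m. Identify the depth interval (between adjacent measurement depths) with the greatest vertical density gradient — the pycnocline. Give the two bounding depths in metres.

Compute the density gradient over each adjacent pair:
  51–95 m: Δρ/Δz = 1.576/44 = 0.036 kg m⁻⁴
  95–117 m: Δρ/Δz = 0.096/22 = 4.4 × 10⁻³ kg m⁻⁴
  117–212 m: Δρ/Δz = 0.140/95 = 1.5 × 10⁻³ kg m⁻⁴
  212–230 m: Δρ/Δz = 0.099/18 = 5.5 × 10⁻³ kg m⁻⁴
  230–254 m: Δρ/Δz = 0.525/24 = 0.022 kg m⁻⁴
The largest gradient is in the 51–95 m interval — the pycnocline.

51–95 m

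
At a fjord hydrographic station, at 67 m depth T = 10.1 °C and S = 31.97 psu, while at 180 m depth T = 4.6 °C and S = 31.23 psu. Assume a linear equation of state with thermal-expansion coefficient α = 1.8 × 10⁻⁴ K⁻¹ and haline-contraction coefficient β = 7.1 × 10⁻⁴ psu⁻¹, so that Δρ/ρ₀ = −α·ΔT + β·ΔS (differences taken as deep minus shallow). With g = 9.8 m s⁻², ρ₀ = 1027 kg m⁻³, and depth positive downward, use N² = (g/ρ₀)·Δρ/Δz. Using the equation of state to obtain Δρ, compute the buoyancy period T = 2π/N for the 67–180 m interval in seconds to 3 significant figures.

990 s

ΔT = -5.5 K, ΔS = -0.74 psu (deep − shallow).
Δρ/ρ₀ = −αΔT + βΔS = 9.90 × 10⁻⁴ − 5.254 × 10⁻⁴ = 4.646 × 10⁻⁴, so Δρ ≈ 0.4771 kg m⁻³.
N² = (g/ρ₀)·Δρ/Δz = g·(Δρ/ρ₀)/Δz = 9.8 × 4.646 × 10⁻⁴ / 113 = 4.0293 × 10⁻⁵ s⁻².
N = √(4.0293 × 10⁻⁵) = 6.3477 × 10⁻³ rad s⁻¹ → T = 2π/N = 989.84 s ≈ 990 s.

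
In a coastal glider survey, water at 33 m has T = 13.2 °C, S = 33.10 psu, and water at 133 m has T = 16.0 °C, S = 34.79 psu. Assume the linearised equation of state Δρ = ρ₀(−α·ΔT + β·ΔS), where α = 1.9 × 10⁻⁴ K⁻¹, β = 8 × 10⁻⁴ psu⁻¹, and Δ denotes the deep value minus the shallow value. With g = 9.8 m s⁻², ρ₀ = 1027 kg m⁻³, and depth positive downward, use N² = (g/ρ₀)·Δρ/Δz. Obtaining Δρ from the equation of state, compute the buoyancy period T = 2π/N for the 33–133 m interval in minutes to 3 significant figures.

11.7 min

ΔT = +2.8 K, ΔS = +1.69 psu (deep − shallow).
Δρ/ρ₀ = −αΔT + βΔS = -5.32 × 10⁻⁴ + 1.352 × 10⁻³ = 8.20 × 10⁻⁴, so Δρ ≈ 0.8421 kg m⁻³.
N² = (g/ρ₀)·Δρ/Δz = g·(Δρ/ρ₀)/Δz = 9.8 × 8.20 × 10⁻⁴ / 100 = 8.0360 × 10⁻⁵ s⁻².
N = √(8.0360 × 10⁻⁵) = 8.9644 × 10⁻³ rad s⁻¹ → T = 2π/N = 700.90 s = 11.682 min ≈ 11.7 min.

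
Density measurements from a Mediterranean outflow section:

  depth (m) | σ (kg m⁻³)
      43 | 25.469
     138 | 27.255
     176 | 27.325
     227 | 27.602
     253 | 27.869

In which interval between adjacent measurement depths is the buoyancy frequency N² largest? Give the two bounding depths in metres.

Compute the density gradient over each adjacent pair:
  43–138 m: Δρ/Δz = 1.786/95 = 0.019 kg m⁻⁴
  138–176 m: Δρ/Δz = 0.070/38 = 1.8 × 10⁻³ kg m⁻⁴
  176–227 m: Δρ/Δz = 0.277/51 = 5.4 × 10⁻³ kg m⁻⁴
  227–253 m: Δρ/Δz = 0.267/26 = 0.010 kg m⁻⁴
The largest gradient is in the 43–138 m interval — the pycnocline.

43–138 m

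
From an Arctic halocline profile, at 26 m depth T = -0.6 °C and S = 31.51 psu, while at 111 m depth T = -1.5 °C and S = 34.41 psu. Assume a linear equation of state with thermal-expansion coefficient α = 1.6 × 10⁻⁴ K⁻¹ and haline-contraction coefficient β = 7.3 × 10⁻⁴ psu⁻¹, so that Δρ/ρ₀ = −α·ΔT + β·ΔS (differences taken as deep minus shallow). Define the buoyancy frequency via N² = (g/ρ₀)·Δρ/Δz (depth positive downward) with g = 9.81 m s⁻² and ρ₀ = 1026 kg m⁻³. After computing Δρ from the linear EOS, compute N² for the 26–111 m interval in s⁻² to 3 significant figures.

2.61 × 10⁻⁴ s⁻²

ΔT = -0.9 K, ΔS = +2.90 psu (deep − shallow).
Δρ/ρ₀ = −αΔT + βΔS = 1.44 × 10⁻⁴ + 2.117 × 10⁻³ = 2.261 × 10⁻³, so Δρ ≈ 2.320 kg m⁻³.
N² = (g/ρ₀)·Δρ/Δz = g·(Δρ/ρ₀)/Δz = 9.81 × 2.261 × 10⁻³ / 85 = 2.6095 × 10⁻⁴ s⁻² ≈ 2.61 × 10⁻⁴ s⁻².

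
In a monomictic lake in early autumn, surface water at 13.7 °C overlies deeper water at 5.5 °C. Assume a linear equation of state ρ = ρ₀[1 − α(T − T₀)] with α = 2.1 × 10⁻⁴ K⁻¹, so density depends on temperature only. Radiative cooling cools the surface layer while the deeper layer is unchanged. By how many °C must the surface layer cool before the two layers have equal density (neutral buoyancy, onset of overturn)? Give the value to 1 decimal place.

With temperature the only control, equal density requires T_surf′ = T_deep.
T_surf′ = 5.5 °C.
Cooling required: 13.7 − 5.5 = 8.2 °C.

8.2 °C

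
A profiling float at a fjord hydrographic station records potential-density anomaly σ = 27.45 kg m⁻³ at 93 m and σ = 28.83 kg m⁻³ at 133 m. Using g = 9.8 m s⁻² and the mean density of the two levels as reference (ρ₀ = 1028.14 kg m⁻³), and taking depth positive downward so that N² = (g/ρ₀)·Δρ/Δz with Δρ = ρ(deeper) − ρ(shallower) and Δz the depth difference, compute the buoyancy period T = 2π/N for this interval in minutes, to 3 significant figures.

Δρ = 1028.83 − 1027.45 = 1.38 kg m⁻³ over Δz = 133 − 93 = 40 m.
N² = (9.8/1028.14) × (1.38/40) = 3.2885 × 10⁻⁴ s⁻².
N = √(3.2885 × 10⁻⁴) = 0.018134 rad s⁻¹, so T = 2π/N = 346.49 s = 5.7748 min ≈ 5.77 min.

5.77 min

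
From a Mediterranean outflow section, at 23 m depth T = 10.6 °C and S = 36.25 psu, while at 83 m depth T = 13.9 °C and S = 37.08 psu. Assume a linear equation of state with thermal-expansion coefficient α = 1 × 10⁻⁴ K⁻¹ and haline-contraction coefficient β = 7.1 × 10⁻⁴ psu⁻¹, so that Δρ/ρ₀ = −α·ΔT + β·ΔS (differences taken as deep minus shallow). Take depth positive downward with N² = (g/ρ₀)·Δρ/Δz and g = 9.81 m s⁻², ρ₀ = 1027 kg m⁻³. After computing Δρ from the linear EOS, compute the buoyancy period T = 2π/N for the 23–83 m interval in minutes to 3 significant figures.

16.1 min

ΔT = +3.3 K, ΔS = +0.83 psu (deep − shallow).
Δρ/ρ₀ = −αΔT + βΔS = -3.30 × 10⁻⁴ + 5.893 × 10⁻⁴ = 2.593 × 10⁻⁴, so Δρ ≈ 0.2663 kg m⁻³.
N² = (g/ρ₀)·Δρ/Δz = g·(Δρ/ρ₀)/Δz = 9.81 × 2.593 × 10⁻⁴ / 60 = 4.2396 × 10⁻⁵ s⁻².
N = √(4.2396 × 10⁻⁵) = 6.5112 × 10⁻³ rad s⁻¹ → T = 2π/N = 964.98 s = 16.083 min ≈ 16.1 min.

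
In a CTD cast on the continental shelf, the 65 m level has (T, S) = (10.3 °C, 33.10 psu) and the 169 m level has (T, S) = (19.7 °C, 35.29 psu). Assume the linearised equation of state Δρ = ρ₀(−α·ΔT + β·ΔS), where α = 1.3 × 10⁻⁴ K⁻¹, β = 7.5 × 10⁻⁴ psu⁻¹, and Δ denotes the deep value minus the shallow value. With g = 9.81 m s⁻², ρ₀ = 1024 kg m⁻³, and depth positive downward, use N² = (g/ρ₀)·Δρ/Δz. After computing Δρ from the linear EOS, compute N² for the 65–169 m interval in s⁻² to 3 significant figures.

ΔT = +9.4 K, ΔS = +2.19 psu (deep − shallow).
Δρ/ρ₀ = −αΔT + βΔS = -1.222 × 10⁻³ + 1.6425 × 10⁻³ = 4.205 × 10⁻⁴, so Δρ ≈ 0.4306 kg m⁻³.
N² = (g/ρ₀)·Δρ/Δz = g·(Δρ/ρ₀)/Δz = 9.81 × 4.205 × 10⁻⁴ / 104 = 3.9664 × 10⁻⁵ s⁻² ≈ 3.97 × 10⁻⁵ s⁻².

3.97 × 10⁻⁵ s⁻²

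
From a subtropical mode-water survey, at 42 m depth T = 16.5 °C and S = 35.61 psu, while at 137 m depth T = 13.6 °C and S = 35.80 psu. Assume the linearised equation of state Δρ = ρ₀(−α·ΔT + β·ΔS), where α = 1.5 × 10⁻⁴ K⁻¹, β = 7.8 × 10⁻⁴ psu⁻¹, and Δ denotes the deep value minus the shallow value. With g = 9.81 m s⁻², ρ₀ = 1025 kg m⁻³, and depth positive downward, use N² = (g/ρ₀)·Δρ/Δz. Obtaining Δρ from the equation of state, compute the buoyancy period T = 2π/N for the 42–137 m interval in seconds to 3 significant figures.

ΔT = -2.9 K, ΔS = +0.19 psu (deep − shallow).
Δρ/ρ₀ = −αΔT + βΔS = 4.35 × 10⁻⁴ + 1.482 × 10⁻⁴ = 5.832 × 10⁻⁴, so Δρ ≈ 0.5978 kg m⁻³.
N² = (g/ρ₀)·Δρ/Δz = g·(Δρ/ρ₀)/Δz = 9.81 × 5.832 × 10⁻⁴ / 95 = 6.0223 × 10⁻⁵ s⁻².
N = √(6.0223 × 10⁻⁵) = 7.7603 × 10⁻³ rad s⁻¹ → T = 2π/N = 809.66 s ≈ 810 s.

810 s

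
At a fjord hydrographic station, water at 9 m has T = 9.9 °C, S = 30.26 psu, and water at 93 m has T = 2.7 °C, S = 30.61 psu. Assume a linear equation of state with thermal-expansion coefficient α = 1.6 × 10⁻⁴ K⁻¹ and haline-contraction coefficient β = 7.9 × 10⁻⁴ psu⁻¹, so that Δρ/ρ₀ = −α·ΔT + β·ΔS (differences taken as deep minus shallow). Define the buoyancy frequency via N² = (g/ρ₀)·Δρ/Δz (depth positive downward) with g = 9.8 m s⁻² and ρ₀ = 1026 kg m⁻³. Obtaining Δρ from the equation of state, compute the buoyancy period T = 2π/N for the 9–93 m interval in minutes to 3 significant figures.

8.11 min

ΔT = -7.2 K, ΔS = +0.35 psu (deep − shallow).
Δρ/ρ₀ = −αΔT + βΔS = 1.152 × 10⁻³ + 2.765 × 10⁻⁴ = 1.4285 × 10⁻³, so Δρ ≈ 1.466 kg m⁻³.
N² = (g/ρ₀)·Δρ/Δz = g·(Δρ/ρ₀)/Δz = 9.8 × 1.4285 × 10⁻³ / 84 = 1.6666 × 10⁻⁴ s⁻².
N = √(1.6666 × 10⁻⁴) = 0.012910 rad s⁻¹ → T = 2π/N = 486.69 s = 8.1115 min ≈ 8.11 min.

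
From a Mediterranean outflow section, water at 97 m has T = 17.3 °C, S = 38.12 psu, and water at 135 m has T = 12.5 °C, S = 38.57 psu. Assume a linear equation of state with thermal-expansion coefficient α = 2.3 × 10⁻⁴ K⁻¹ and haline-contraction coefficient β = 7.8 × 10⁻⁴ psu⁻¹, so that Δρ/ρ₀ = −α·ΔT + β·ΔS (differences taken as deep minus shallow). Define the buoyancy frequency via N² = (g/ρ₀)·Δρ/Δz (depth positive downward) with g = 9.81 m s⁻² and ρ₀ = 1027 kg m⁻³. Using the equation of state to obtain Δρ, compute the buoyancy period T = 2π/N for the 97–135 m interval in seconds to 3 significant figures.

324 s

ΔT = -4.8 K, ΔS = +0.45 psu (deep − shallow).
Δρ/ρ₀ = −αΔT + βΔS = 1.104 × 10⁻³ + 3.51 × 10⁻⁴ = 1.455 × 10⁻³, so Δρ ≈ 1.494 kg m⁻³.
N² = (g/ρ₀)·Δρ/Δz = g·(Δρ/ρ₀)/Δz = 9.81 × 1.455 × 10⁻³ / 38 = 3.7562 × 10⁻⁴ s⁻².
N = √(3.7562 × 10⁻⁴) = 0.019381 rad s⁻¹ → T = 2π/N = 324.19 s ≈ 324 s.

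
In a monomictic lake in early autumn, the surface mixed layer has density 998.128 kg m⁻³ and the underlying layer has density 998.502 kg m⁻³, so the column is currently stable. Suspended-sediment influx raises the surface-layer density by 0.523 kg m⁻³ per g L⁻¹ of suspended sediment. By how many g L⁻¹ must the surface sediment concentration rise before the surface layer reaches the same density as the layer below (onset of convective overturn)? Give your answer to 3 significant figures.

0.715 g L⁻¹

Density deficit of the surface layer: 998.502 − 998.128 = 0.374 kg m⁻³.
Required change = 0.374 / 0.523 = 0.715 g L⁻¹.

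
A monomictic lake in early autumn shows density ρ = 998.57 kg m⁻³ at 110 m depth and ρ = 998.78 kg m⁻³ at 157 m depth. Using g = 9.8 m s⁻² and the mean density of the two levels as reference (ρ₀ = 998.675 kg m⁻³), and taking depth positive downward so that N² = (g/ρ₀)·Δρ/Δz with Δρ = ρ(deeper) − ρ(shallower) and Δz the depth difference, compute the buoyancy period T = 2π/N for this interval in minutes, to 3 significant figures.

15.8 min

Δρ = 998.78 − 998.57 = 0.21 kg m⁻³ over Δz = 157 − 110 = 47 m.
N² = (9.8/998.675) × (0.21/47) = 4.3845 × 10⁻⁵ s⁻².
N = √(4.3845 × 10⁻⁵) = 6.6216 × 10⁻³ rad s⁻¹, so T = 2π/N = 948.89 s = 15.815 min ≈ 15.8 min.
Since Δρ > 0 the layer is stably stratified.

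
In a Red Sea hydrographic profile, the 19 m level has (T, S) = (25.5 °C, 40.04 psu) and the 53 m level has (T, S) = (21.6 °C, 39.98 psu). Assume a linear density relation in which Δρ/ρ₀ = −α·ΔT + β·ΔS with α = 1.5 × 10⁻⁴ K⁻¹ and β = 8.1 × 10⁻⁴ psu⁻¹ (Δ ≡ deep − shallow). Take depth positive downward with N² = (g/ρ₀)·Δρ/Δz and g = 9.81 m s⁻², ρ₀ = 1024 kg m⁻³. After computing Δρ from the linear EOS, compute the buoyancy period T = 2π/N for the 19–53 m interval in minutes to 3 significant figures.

ΔT = -3.9 K, ΔS = -0.06 psu (deep − shallow).
Δρ/ρ₀ = −αΔT + βΔS = 5.85 × 10⁻⁴ − 4.86 × 10⁻⁵ = 5.364 × 10⁻⁴, so Δρ ≈ 0.5493 kg m⁻³.
N² = (g/ρ₀)·Δρ/Δz = g·(Δρ/ρ₀)/Δz = 9.81 × 5.364 × 10⁻⁴ / 34 = 1.5477 × 10⁻⁴ s⁻².
N = √(1.5477 × 10⁻⁴) = 0.012441 rad s⁻¹ → T = 2π/N = 505.04 s = 8.4173 min ≈ 8.42 min.

8.42 min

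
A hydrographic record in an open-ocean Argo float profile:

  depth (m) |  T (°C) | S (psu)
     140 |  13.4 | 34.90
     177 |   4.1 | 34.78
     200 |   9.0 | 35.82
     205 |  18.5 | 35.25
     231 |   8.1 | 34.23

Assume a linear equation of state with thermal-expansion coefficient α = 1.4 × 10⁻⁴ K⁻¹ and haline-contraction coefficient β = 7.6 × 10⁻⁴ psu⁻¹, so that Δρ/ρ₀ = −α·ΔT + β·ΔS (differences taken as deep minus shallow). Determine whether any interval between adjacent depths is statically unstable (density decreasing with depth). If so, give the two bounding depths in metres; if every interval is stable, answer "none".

Evaluate Δρ/ρ₀ = −αΔT + βΔS across each adjacent pair:
  140–177 m: −αΔT+βΔS = −(1.4 × 10⁻⁴)(-9.3)+(7.6 × 10⁻⁴)(-0.12) = 1.2 × 10⁻³ → stable
  177–200 m: −αΔT+βΔS = −(1.4 × 10⁻⁴)(+4.9)+(7.6 × 10⁻⁴)(+1.04) = 1.0 × 10⁻⁴ → stable
  200–205 m: −αΔT+βΔS = −(1.4 × 10⁻⁴)(+9.5)+(7.6 × 10⁻⁴)(-0.57) = -1.8 × 10⁻³ → UNSTABLE
  205–231 m: −αΔT+βΔS = −(1.4 × 10⁻⁴)(-10.4)+(7.6 × 10⁻⁴)(-1.02) = 6.8 × 10⁻⁴ → stable
The 200–205 m interval has Δρ < 0: lighter water underlies denser water.

200–205 m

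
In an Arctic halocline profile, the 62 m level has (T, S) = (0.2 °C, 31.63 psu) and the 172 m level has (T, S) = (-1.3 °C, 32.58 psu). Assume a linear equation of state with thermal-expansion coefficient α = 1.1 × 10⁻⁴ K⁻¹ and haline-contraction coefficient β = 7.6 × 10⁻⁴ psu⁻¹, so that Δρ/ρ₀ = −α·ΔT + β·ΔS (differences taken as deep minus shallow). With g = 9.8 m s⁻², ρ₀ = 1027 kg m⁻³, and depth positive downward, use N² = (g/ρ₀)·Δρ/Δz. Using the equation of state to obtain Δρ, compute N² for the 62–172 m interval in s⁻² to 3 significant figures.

7.90 × 10⁻⁵ s⁻²

ΔT = -1.5 K, ΔS = +0.95 psu (deep − shallow).
Δρ/ρ₀ = −αΔT + βΔS = 1.65 × 10⁻⁴ + 7.22 × 10⁻⁴ = 8.87 × 10⁻⁴, so Δρ ≈ 0.9109 kg m⁻³.
N² = (g/ρ₀)·Δρ/Δz = g·(Δρ/ρ₀)/Δz = 9.8 × 8.87 × 10⁻⁴ / 110 = 7.9024 × 10⁻⁵ s⁻² ≈ 7.90 × 10⁻⁵ s⁻².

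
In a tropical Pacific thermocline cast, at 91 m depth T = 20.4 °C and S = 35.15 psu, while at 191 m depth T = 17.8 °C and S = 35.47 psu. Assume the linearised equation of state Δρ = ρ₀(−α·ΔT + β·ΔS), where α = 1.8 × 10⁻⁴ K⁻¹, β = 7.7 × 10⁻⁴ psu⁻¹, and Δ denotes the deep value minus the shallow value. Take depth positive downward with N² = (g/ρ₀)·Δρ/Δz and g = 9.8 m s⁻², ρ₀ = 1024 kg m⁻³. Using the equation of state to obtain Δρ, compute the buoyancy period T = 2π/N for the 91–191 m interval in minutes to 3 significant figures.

ΔT = -2.6 K, ΔS = +0.32 psu (deep − shallow).
Δρ/ρ₀ = −αΔT + βΔS = 4.68 × 10⁻⁴ + 2.464 × 10⁻⁴ = 7.144 × 10⁻⁴, so Δρ ≈ 0.7315 kg m⁻³.
N² = (g/ρ₀)·Δρ/Δz = g·(Δρ/ρ₀)/Δz = 9.8 × 7.144 × 10⁻⁴ / 100 = 7.0011 × 10⁻⁵ s⁻².
N = √(7.0011 × 10⁻⁵) = 8.3673 × 10⁻³ rad s⁻¹ → T = 2π/N = 750.92 s = 12.515 min ≈ 12.5 min.

12.5 min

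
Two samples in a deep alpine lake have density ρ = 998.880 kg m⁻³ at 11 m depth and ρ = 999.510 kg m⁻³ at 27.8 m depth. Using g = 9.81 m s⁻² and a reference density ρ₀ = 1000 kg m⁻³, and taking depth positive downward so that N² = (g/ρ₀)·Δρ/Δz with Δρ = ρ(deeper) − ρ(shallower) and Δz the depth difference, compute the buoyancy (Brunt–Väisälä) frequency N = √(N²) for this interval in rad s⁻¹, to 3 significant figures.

0.0192 rad s⁻¹

Δρ = 999.510 − 998.880 = 0.630 kg m⁻³ over Δz = 27.8 − 11 = 16.8 m.
N² = (9.81/1000) × (0.630/16.8) = 3.6788 × 10⁻⁴ s⁻².
N = √(3.6788 × 10⁻⁴) = 0.019180 rad s⁻¹ ≈ 0.0192 rad s⁻¹.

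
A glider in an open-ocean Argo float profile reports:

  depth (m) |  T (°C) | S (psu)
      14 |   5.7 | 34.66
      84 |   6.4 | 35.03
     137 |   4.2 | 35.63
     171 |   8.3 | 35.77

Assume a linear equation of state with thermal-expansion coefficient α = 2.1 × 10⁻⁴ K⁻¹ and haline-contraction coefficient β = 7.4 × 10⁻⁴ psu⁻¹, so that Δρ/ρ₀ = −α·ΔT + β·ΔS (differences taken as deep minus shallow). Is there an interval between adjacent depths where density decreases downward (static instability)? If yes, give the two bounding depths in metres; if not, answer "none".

137–171 m

Evaluate Δρ/ρ₀ = −αΔT + βΔS across each adjacent pair:
  14–84 m: −αΔT+βΔS = −(2.1 × 10⁻⁴)(+0.7)+(7.4 × 10⁻⁴)(+0.37) = 1.3 × 10⁻⁴ → stable
  84–137 m: −αΔT+βΔS = −(2.1 × 10⁻⁴)(-2.2)+(7.4 × 10⁻⁴)(+0.60) = 9.1 × 10⁻⁴ → stable
  137–171 m: −αΔT+βΔS = −(2.1 × 10⁻⁴)(+4.1)+(7.4 × 10⁻⁴)(+0.14) = -7.6 × 10⁻⁴ → UNSTABLE
The 137–171 m interval has Δρ < 0: lighter water underlies denser water.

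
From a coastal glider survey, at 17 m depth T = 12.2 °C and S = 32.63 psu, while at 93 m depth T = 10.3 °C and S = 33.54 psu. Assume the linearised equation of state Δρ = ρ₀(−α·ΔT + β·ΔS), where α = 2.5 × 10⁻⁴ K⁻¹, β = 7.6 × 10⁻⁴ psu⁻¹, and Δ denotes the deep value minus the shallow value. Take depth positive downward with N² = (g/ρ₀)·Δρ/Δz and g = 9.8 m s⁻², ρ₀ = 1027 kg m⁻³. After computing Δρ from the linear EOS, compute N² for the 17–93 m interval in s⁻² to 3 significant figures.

1.50 × 10⁻⁴ s⁻²

ΔT = -1.9 K, ΔS = +0.91 psu (deep − shallow).
Δρ/ρ₀ = −αΔT + βΔS = 4.75 × 10⁻⁴ + 6.916 × 10⁻⁴ = 1.1666 × 10⁻³, so Δρ ≈ 1.198 kg m⁻³.
N² = (g/ρ₀)·Δρ/Δz = g·(Δρ/ρ₀)/Δz = 9.8 × 1.1666 × 10⁻³ / 76 = 1.5043 × 10⁻⁴ s⁻² ≈ 1.50 × 10⁻⁴ s⁻².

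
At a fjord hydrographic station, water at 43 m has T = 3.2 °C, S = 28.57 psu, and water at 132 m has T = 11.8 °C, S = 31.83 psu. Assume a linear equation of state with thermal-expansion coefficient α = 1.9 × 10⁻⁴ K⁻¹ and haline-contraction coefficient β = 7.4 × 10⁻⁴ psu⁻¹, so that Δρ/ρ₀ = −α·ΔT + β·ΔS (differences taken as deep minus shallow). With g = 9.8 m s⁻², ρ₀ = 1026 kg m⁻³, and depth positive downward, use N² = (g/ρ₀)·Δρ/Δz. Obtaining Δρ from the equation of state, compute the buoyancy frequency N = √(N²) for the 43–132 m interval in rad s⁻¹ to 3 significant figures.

9.26 × 10⁻³ rad s⁻¹

ΔT = +8.6 K, ΔS = +3.26 psu (deep − shallow).
Δρ/ρ₀ = −αΔT + βΔS = -1.634 × 10⁻³ + 2.4124 × 10⁻³ = 7.784 × 10⁻⁴, so Δρ ≈ 0.7986 kg m⁻³.
N² = (g/ρ₀)·Δρ/Δz = g·(Δρ/ρ₀)/Δz = 9.8 × 7.784 × 10⁻⁴ / 89 = 8.5711 × 10⁻⁵ s⁻².
N = √(8.5711 × 10⁻⁵) = 9.2580 × 10⁻³ rad s⁻¹ ≈ 9.26 × 10⁻³ rad s⁻¹.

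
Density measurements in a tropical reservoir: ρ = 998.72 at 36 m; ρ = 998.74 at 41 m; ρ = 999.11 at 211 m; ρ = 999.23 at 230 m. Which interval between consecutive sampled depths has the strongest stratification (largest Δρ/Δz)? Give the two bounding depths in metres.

Compute the density gradient over each adjacent pair:
  36–41 m: Δρ/Δz = 0.02/5 = 4.0 × 10⁻³ kg m⁻⁴
  41–211 m: Δρ/Δz = 0.37/170 = 2.2 × 10⁻³ kg m⁻⁴
  211–230 m: Δρ/Δz = 0.12/19 = 6.3 × 10⁻³ kg m⁻⁴
The largest gradient is in the 211–230 m interval — the pycnocline.

211–230 m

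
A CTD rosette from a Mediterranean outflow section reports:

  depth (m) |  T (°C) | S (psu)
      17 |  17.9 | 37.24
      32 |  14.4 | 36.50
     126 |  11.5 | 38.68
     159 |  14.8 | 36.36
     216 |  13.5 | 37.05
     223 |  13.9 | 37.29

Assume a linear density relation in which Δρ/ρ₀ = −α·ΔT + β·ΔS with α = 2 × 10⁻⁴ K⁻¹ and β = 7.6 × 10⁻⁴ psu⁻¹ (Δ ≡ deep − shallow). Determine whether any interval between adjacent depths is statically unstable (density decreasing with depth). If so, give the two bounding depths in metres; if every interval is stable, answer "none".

126–159 m

Evaluate Δρ/ρ₀ = −αΔT + βΔS across each adjacent pair:
  17–32 m: −αΔT+βΔS = −(2 × 10⁻⁴)(-3.5)+(7.6 × 10⁻⁴)(-0.74) = 1.4 × 10⁻⁴ → stable
  32–126 m: −αΔT+βΔS = −(2 × 10⁻⁴)(-2.9)+(7.6 × 10⁻⁴)(+2.18) = 2.2 × 10⁻³ → stable
  126–159 m: −αΔT+βΔS = −(2 × 10⁻⁴)(+3.3)+(7.6 × 10⁻⁴)(-2.32) = -2.4 × 10⁻³ → UNSTABLE
  159–216 m: −αΔT+βΔS = −(2 × 10⁻⁴)(-1.3)+(7.6 × 10⁻⁴)(+0.69) = 7.8 × 10⁻⁴ → stable
  216–223 m: −αΔT+βΔS = −(2 × 10⁻⁴)(+0.4)+(7.6 × 10⁻⁴)(+0.24) = 1.0 × 10⁻⁴ → stable
The 126–159 m interval has Δρ < 0: lighter water underlies denser water.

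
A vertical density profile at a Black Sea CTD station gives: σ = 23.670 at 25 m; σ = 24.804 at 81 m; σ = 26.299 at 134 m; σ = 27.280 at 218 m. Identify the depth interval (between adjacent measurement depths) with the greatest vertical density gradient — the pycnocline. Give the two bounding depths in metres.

Compute the density gradient over each adjacent pair:
  25–81 m: Δρ/Δz = 1.134/56 = 0.020 kg m⁻⁴
  81–134 m: Δρ/Δz = 1.495/53 = 0.028 kg m⁻⁴
  134–218 m: Δρ/Δz = 0.981/84 = 0.012 kg m⁻⁴
The largest gradient is in the 81–134 m interval — the pycnocline.

81–134 m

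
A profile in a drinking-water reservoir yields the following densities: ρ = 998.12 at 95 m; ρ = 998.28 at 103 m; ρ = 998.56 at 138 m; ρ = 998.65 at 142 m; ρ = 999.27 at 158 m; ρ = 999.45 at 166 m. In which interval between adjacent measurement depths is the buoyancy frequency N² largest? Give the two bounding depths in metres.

Compute the density gradient over each adjacent pair:
  95–103 m: Δρ/Δz = 0.16/8 = 0.020 kg m⁻⁴
  103–138 m: Δρ/Δz = 0.28/35 = 8.0 × 10⁻³ kg m⁻⁴
  138–142 m: Δρ/Δz = 0.09/4 = 0.022 kg m⁻⁴
  142–158 m: Δρ/Δz = 0.62/16 = 0.039 kg m⁻⁴
  158–166 m: Δρ/Δz = 0.18/8 = 0.022 kg m⁻⁴
The largest gradient is in the 142–158 m interval — the pycnocline.

142–158 m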